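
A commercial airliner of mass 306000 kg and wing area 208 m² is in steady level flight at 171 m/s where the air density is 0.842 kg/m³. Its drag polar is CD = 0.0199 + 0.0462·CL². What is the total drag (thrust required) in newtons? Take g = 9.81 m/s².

D = 2.14×10^5 N

Level flight ⇒ L = W = m·g = 306000 × 9.81 = 3.0019×10^6 N.
Dynamic pressure q = 0.5 × 0.842 × 171² = 12310 Pa.
Required CL = L/(qS) = 3.0019×10^6/(12310·208) = 1.172.
CD = 0.0199 + 0.0462 × 1.172² = 0.0834.
D = q·S·CD = 12310 × 208 × 0.0834 = 2.135×10^5 N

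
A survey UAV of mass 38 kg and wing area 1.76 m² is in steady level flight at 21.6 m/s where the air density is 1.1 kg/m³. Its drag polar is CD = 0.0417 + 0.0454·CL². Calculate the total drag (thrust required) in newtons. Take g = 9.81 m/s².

Weight W = mg = 38 × 9.81 = 372.78 N; in level flight L = W.
Dynamic pressure q = 0.5 × 1.1 × 21.6² = 256.6 Pa.
CL = W/(q·S) = 372.78 / (256.6 × 1.76) = 0.8254.
CD = 0.0417 + 0.0454 × 0.8254² = 0.07263.
D = q·S·CD = 256.6 × 1.76 × 0.07263 = 32.8 N

D = 32.8 N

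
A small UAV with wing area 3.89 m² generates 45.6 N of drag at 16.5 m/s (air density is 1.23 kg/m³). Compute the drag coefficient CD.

From D = ½ρv²S·CD, rearranging gives CD = 2D/(ρv²S).
CD = 2 × 45.6 / (1.23 × 16.5² × 3.89) = 0.07

CD = 0.07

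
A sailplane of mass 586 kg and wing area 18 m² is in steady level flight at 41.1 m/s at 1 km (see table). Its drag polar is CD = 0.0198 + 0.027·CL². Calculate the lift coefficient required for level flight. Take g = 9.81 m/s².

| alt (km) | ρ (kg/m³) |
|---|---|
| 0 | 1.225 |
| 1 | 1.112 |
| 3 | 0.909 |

At 1 km, from the table: ρ = 1.112 kg/m³.
In steady level flight, lift balances weight: W = mg = 586 × 9.81 = 5748.7 N.
q = ½ρv² = ½ × 1.112 × 41.1² = 939.2 Pa.
CL = W/(q·S) = 5748.7 / (939.2 × 18) = 0.34.

CL = 0.34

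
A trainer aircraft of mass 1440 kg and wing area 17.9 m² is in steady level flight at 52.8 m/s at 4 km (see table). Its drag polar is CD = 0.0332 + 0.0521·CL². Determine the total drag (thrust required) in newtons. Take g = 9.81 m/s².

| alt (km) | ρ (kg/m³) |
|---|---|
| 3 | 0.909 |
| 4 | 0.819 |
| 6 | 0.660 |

At 4 km, from the table: ρ = 0.819 kg/m³.
Weight W = mg = 1440 × 9.81 = 14126 N; in level flight L = W.
Dynamic pressure q = 0.5 × 0.819 × 52.8² = 1142 Pa.
CL = W/(q·S) = 14126 / (1142 × 17.9) = 0.6913.
CD = 0.0332 + 0.0521 × 0.6913² = 0.0581.
D = q·S·CD = 1142 × 17.9 × 0.0581 = 1187 N

D = 1190 N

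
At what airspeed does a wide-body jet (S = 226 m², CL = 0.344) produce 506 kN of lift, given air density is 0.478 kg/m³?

v = 165 m/s

L = ½ρv²S·CL ⇒ v = √(2L/(ρ·S·CL))
v = √(2 × 5.06×10^5 / (0.478 × 226 × 0.344)) = √27230 = 165 m/s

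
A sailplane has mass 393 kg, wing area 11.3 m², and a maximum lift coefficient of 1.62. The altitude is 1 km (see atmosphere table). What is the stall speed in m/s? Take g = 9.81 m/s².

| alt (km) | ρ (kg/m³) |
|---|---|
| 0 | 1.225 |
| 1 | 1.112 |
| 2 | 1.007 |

V_stall = 19.5 m/s

At 1 km, from the table: ρ = 1.112 kg/m³.
Stall occurs when L = W at CL,max. W = mg = 393 × 9.81 = 3855 N.
From L = ½ρV²S·CL,max = W: V_stall = √(2W/(ρSCL,max)) = √(2·3855/(1.112·11.3·1.62))
V_stall = √378.8 = 19.5 m/s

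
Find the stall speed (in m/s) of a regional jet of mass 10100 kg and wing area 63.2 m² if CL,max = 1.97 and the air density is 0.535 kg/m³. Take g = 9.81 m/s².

Stall occurs when L = W at CL,max. W = mg = 10100 × 9.81 = 99080 N.
From L = ½ρV²S·CL,max = W: V_stall = √(2W/(ρSCL,max)) = √(2·99080/(0.535·63.2·1.97))
V_stall = √2975 = 54.5 m/s

V_stall = 54.5 m/s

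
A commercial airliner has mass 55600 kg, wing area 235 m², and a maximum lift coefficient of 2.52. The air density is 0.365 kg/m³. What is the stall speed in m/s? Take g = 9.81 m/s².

Weight W = mg = 55600 × 9.81 = 5.454×10^5 N.
V_stall = √(2W/(ρ·S·CL,max)) = √(2 × 5.454×10^5 / (0.365 × 235 × 2.52))
V_stall = √5047 = 71 m/s

V_stall = 71 m/s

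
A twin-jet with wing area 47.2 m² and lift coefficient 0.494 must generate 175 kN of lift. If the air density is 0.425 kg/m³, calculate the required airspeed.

L = ½ρv²S·CL ⇒ v = √(2L/(ρ·S·CL))
v = √(2 × 1.75×10^5 / (0.425 × 47.2 × 0.494)) = √35320 = 188 m/s

v = 188 m/s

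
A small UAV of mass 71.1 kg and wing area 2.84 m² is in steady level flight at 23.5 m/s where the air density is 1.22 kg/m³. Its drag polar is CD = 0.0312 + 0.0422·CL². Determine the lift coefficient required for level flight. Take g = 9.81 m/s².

Level flight ⇒ L = W = m·g = 71.1 × 9.81 = 697.49 N.
Dynamic pressure q = 0.5 × 1.22 × 23.5² = 336.9 Pa.
CL = 2W/(ρv²S) = 2×697.49/(1.22×23.5²×2.84) = 0.729.

CL = 0.729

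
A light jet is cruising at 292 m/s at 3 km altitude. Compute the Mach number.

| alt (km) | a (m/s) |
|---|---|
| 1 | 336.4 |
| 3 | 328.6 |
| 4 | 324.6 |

At 3 km, from the table: a = 328.6 m/s.
M = v/a = 292 / 328.6 = 0.889

M = 0.889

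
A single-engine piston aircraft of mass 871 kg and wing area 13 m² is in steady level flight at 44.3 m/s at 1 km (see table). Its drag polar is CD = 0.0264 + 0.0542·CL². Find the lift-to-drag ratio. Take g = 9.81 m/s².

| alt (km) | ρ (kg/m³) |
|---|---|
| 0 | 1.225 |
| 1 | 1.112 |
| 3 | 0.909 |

At 1 km, from the table: ρ = 1.112 kg/m³.
Weight W = mg = 871 × 9.81 = 8544.5 N; in level flight L = W.
Dynamic pressure q = 0.5 × 1.112 × 44.3² = 1091 Pa.
Required CL = L/(qS) = 8544.5/(1091·13) = 0.6024.
CD = 0.0264 + 0.0542 × 0.6024² = 0.04607.
L/D = CL/CD = 0.6024 / 0.04607 = 13.1

L/D = 13.1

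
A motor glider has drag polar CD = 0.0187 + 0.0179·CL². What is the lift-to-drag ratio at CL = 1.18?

CD = 0.0187 + 0.0179 × 1.18² = 0.04362
L/D = CL/CD = 1.18 / 0.04362 = 27

L/D = 27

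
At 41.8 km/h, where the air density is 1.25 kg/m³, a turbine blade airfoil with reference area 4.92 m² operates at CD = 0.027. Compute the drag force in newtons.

D = 11.2 N

Convert speed: v = 41.8 km/h ÷ 3.6 = 11.61 m/s.
D = ½ρv²S·CD = ½ × 1.25 × 11.61² × 4.92 × 0.027 = 11.2 N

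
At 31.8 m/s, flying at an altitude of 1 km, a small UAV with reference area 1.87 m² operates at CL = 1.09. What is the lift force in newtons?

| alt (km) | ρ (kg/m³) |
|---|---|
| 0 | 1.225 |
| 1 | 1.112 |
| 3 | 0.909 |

At 1 km, from the table: ρ = 1.112 kg/m³.
Dynamic pressure q = ½ρv² = ½ × 1.112 × 31.8² = 562.2 Pa.
L = q·S·CL = 562.2 × 1.87 × 1.09 = 1150 N

L = 1150 N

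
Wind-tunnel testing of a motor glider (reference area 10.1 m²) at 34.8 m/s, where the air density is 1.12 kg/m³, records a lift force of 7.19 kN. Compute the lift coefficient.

CL = 1.05

From L = ½ρv²S·CL, rearranging gives CL = 2L/(ρv²S).
CL = 2 × 7190 / (1.12 × 34.8² × 10.1) = 1.05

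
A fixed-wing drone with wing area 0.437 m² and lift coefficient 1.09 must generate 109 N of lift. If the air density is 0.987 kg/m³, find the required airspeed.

v = 21.5 m/s

L = ½ρv²S·CL ⇒ v = √(2L/(ρ·S·CL))
v = √(2 × 109 / (0.987 × 0.437 × 1.09)) = √463.7 = 21.5 m/s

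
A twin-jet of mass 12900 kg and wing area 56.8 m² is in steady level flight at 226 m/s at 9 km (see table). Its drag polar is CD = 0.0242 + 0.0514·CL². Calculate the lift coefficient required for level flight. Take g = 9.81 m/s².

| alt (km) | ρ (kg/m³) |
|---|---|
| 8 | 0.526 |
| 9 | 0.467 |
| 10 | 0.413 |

At 9 km, from the table: ρ = 0.467 kg/m³.
Level flight ⇒ L = W = m·g = 12900 × 9.81 = 1.2655×10^5 N.
Dynamic pressure q = 0.5 × 0.467 × 226² = 11930 Pa.
Required CL = L/(qS) = 1.2655×10^5/(11930·56.8) = 0.1868.

CL = 0.187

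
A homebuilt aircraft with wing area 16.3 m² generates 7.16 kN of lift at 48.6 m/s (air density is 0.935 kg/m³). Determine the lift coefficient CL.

CL = 0.398

From L = ½ρv²S·CL, rearranging gives CL = 2L/(ρv²S).
CL = 2 × 7160 / (0.935 × 48.6² × 16.3) = 0.398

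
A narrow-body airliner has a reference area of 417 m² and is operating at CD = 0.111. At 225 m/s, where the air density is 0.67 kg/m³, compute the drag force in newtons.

Dynamic pressure q = ½ρv² = ½ × 0.67 × 225² = 16960 Pa.
D = q·S·CD = 16960 × 417 × 0.111 = 7.85×10^5 N ≈ 785 kN

D = 7.85×10^5 N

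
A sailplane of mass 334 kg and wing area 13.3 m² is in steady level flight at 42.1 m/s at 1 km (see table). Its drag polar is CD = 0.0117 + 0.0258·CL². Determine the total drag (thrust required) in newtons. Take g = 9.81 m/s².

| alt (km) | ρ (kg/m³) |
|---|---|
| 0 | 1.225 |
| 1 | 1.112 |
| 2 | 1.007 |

At 1 km, from the table: ρ = 1.112 kg/m³.
In steady level flight, lift balances weight: W = mg = 334 × 9.81 = 3276.5 N.
q = ½ρv² = ½ × 1.112 × 42.1² = 985.5 Pa.
CL = W/(q·S) = 3276.5 / (985.5 × 13.3) = 0.25.
CD = 0.0117 + 0.0258 × 0.25² = 0.01331.
D = q·S·CD = 985.5 × 13.3 × 0.01331 = 174.5 N

D = 174 N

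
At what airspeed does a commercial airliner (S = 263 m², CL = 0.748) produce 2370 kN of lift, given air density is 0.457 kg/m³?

L = ½ρv²S·CL ⇒ v = √(2L/(ρ·S·CL))
v = √(2 × 2.37×10^6 / (0.457 × 263 × 0.748)) = √52720 = 230 m/s

v = 230 m/s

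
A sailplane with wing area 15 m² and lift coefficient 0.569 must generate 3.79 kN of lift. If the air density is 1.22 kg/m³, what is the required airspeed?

L = ½ρv²S·CL ⇒ v = √(2L/(ρ·S·CL))
v = √(2 × 3790 / (1.22 × 15 × 0.569)) = √728 = 27 m/s

v = 27 m/s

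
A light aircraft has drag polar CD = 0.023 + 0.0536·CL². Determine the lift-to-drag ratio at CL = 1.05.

L/D = 12.8

CD = 0.023 + 0.0536 × 1.05² = 0.08209
L/D = CL/CD = 1.05 / 0.08209 = 12.8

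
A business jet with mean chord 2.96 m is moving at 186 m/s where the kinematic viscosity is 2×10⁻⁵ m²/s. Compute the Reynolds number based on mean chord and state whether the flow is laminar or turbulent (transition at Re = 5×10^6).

Re = 2.75×10^7 (turbulent)

Re = v·c/ν = 186 × 2.96 / (2×10⁻⁵) = 2.75×10^7
Since 2.75×10^7 > 5×10^6, the flow is turbulent.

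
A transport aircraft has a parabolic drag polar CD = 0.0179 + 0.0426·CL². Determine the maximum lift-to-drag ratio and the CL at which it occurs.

For CD = CD0 + K·CL², (L/D)max occurs at CL* = √(CD0/K) and equals 1/(2√(K·CD0)).
(L/D)max = 1/(2√(0.0426 × 0.0179)) = 1/(2 × 0.02761) = 18.1
CL* = √(0.0179/0.0426) = 0.648

(L/D)max = 18.1, at CL = 0.648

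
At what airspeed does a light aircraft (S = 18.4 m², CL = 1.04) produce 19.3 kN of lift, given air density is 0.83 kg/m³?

v = 49.3 m/s

L = ½ρv²S·CL ⇒ v = √(2L/(ρ·S·CL))
v = √(2 × 19300 / (0.83 × 18.4 × 1.04)) = √2430 = 49.3 m/s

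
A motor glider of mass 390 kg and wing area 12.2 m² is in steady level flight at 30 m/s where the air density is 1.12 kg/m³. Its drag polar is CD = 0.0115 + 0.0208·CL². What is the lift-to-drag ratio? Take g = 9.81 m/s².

L/D = 31.8

Level flight ⇒ L = W = m·g = 390 × 9.81 = 3825.9 N.
Dynamic pressure q = 0.5 × 1.12 × 30² = 504 Pa.
CL = W/(q·S) = 3825.9 / (504 × 12.2) = 0.6222.
CD = 0.0115 + 0.0208 × 0.6222² = 0.01955.
L/D = CL/CD = 0.6222 / 0.01955 = 31.8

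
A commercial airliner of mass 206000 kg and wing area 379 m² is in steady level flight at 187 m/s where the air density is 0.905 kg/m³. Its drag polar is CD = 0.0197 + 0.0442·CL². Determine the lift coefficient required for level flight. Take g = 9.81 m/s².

Weight W = mg = 206000 × 9.81 = 2.0209×10^6 N; in level flight L = W.
Dynamic pressure q = 0.5 × 0.905 × 187² = 15820 Pa.
Required CL = L/(qS) = 2.0209×10^6/(15820·379) = 0.337.

CL = 0.337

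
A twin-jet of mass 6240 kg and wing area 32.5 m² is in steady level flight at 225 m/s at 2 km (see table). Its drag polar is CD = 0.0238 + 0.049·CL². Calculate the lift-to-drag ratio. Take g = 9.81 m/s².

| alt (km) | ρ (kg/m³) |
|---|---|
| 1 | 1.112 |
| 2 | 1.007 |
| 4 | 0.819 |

L/D = 3.07

At 2 km, from the table: ρ = 1.007 kg/m³.
Weight W = mg = 6240 × 9.81 = 61214 N; in level flight L = W.
q = ½ρv² = ½ × 1.007 × 225² = 25490 Pa.
CL = 2W/(ρv²S) = 2×61214/(1.007×225²×32.5) = 0.07389.
CD = 0.0238 + 0.049 × 0.07389² = 0.02407.
L/D = CL/CD = 0.07389 / 0.02407 = 3.07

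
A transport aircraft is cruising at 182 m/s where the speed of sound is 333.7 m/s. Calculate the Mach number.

M = v/a = 182 / 333.7 = 0.545

M = 0.545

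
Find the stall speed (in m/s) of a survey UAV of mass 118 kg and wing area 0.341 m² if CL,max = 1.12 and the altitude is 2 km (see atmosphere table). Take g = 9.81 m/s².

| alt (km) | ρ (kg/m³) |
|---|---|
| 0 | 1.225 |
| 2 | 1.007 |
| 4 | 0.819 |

At 2 km, from the table: ρ = 1.007 kg/m³.
Weight W = mg = 118 × 9.81 = 1158 N.
From L = ½ρV²S·CL,max = W: V_stall = √(2W/(ρSCL,max)) = √(2·1158/(1.007·0.341·1.12))
V_stall = √6020 = 77.6 m/s

V_stall = 77.6 m/s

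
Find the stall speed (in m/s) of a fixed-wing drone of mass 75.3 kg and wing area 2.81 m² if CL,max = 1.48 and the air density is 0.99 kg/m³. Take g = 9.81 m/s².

V_stall = 18.9 m/s

Weight W = mg = 75.3 × 9.81 = 738.7 N.
V_stall = √(2W/(ρ·S·CL,max)) = √(2 × 738.7 / (0.99 × 2.81 × 1.48))
V_stall = √358.8 = 18.9 m/s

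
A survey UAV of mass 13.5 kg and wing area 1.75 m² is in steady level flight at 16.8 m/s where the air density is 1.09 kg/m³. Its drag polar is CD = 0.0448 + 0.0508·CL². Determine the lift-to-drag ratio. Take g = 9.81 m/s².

L/D = 8.62

Weight W = mg = 13.5 × 9.81 = 132.44 N; in level flight L = W.
q = ½ρv² = ½ × 1.09 × 16.8² = 153.8 Pa.
Required CL = L/(qS) = 132.44/(153.8·1.75) = 0.492.
CD = 0.0448 + 0.0508 × 0.492² = 0.0571.
L/D = CL/CD = 0.492 / 0.0571 = 8.62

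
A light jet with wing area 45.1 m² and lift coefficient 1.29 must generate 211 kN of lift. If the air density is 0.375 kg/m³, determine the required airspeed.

v = 139 m/s

L = ½ρv²S·CL ⇒ v = √(2L/(ρ·S·CL))
v = √(2 × 2.11×10^5 / (0.375 × 45.1 × 1.29)) = √19340 = 139 m/s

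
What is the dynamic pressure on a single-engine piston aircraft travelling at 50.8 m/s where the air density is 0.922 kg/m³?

q = ½ρv² = ½ × 0.922 × 50.8² = 1190 Pa

q = 1190 Pa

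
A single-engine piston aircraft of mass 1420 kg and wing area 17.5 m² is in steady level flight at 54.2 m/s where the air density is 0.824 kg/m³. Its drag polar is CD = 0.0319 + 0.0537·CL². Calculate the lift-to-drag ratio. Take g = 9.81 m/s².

Level flight ⇒ L = W = m·g = 1420 × 9.81 = 13930 N.
q = ½ρv² = ½ × 0.824 × 54.2² = 1210 Pa.
Required CL = L/(qS) = 13930/(1210·17.5) = 0.6577.
CD = 0.0319 + 0.0537 × 0.6577² = 0.05513.
L/D = CL/CD = 0.6577 / 0.05513 = 11.9

L/D = 11.9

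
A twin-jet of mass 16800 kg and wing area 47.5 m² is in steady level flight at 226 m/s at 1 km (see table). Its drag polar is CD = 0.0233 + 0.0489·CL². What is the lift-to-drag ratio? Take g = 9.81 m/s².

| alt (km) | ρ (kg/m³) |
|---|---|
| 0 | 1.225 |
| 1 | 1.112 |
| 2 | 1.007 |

L/D = 5.08

At 1 km, from the table: ρ = 1.112 kg/m³.
Level flight ⇒ L = W = m·g = 16800 × 9.81 = 1.6481×10^5 N.
q = ½ρv² = ½ × 1.112 × 226² = 28400 Pa.
CL = W/(q·S) = 1.6481×10^5 / (28400 × 47.5) = 0.1222.
CD = 0.0233 + 0.0489 × 0.1222² = 0.02403.
L/D = CL/CD = 0.1222 / 0.02403 = 5.08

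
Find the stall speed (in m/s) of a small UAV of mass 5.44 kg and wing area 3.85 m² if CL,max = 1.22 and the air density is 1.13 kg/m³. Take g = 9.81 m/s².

At stall, lift equals weight: L = W = m·g = 5.44 × 9.81 = 53.37 N.
From L = ½ρV²S·CL,max = W: V_stall = √(2W/(ρSCL,max)) = √(2·53.37/(1.13·3.85·1.22))
V_stall = √20.11 = 4.48 m/s

V_stall = 4.48 m/s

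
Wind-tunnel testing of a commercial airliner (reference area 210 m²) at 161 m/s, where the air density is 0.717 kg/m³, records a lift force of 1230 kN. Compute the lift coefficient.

From L = ½ρv²S·CL, rearranging gives CL = 2L/(ρv²S).
CL = 2 × 1.23×10^6 / (0.717 × 161² × 210) = 0.63

CL = 0.63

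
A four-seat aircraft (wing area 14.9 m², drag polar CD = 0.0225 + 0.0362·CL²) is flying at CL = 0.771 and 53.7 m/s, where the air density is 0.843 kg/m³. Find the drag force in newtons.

CD = 0.0225 + 0.0362 × 0.771² = 0.04402
D = ½ρv²S·CD = ½ × 0.843 × 53.7² × 14.9 × 0.04402 = 797 N

D = 797 N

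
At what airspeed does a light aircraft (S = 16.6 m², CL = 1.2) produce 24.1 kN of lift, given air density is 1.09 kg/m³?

L = ½ρv²S·CL ⇒ v = √(2L/(ρ·S·CL))
v = √(2 × 24100 / (1.09 × 16.6 × 1.2)) = √2220 = 47.1 m/s

v = 47.1 m/s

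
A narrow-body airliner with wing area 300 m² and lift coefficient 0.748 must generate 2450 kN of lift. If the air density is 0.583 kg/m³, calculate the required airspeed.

v = 194 m/s

L = ½ρv²S·CL ⇒ v = √(2L/(ρ·S·CL))
v = √(2 × 2.45×10^6 / (0.583 × 300 × 0.748)) = √37450 = 194 m/s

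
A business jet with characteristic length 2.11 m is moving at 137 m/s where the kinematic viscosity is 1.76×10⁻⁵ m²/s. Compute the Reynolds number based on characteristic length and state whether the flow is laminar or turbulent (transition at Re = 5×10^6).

Re = 1.64×10^7 (turbulent)

Re = v·c/ν = 137 × 2.11 / (1.76×10⁻⁵) = 1.64×10^7
Since 1.64×10^7 > 5×10^6, the flow is turbulent.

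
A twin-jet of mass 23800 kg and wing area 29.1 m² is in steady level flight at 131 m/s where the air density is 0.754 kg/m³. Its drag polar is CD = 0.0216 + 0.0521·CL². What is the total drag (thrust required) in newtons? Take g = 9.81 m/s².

D = 19200 N

In steady level flight, lift balances weight: W = mg = 23800 × 9.81 = 2.3348×10^5 N.
Dynamic pressure q = 0.5 × 0.754 × 131² = 6470 Pa.
Required CL = L/(qS) = 2.3348×10^5/(6470·29.1) = 1.24.
CD = 0.0216 + 0.0521 × 1.24² = 0.1017.
D = q·S·CD = 6470 × 29.1 × 0.1017 = 19150 N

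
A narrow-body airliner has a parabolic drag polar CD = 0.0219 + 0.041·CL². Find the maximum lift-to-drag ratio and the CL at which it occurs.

(L/D)max = 16.7, at CL = 0.731

For CD = CD0 + K·CL², (L/D)max occurs at CL* = √(CD0/K) and equals 1/(2√(K·CD0)).
(L/D)max = 1/(2√(0.041 × 0.0219)) = 1/(2 × 0.02996) = 16.7
CL* = √(0.0219/0.041) = 0.731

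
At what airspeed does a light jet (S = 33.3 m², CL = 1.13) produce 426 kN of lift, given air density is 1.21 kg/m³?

v = 137 m/s

L = ½ρv²S·CL ⇒ v = √(2L/(ρ·S·CL))
v = √(2 × 4.26×10^5 / (1.21 × 33.3 × 1.13)) = √18710 = 137 m/s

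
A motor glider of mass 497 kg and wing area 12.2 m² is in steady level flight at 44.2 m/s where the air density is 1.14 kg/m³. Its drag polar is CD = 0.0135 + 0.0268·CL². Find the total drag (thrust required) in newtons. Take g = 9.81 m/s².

D = 230 N

Level flight ⇒ L = W = m·g = 497 × 9.81 = 4875.6 N.
Dynamic pressure q = 0.5 × 1.14 × 44.2² = 1114 Pa.
CL = 2W/(ρv²S) = 2×4875.6/(1.14×44.2²×12.2) = 0.3589.
CD = 0.0135 + 0.0268 × 0.3589² = 0.01695.
D = q·S·CD = 1114 × 12.2 × 0.01695 = 230.3 N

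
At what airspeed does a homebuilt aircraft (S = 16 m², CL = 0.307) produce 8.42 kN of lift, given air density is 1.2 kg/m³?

L = ½ρv²S·CL ⇒ v = √(2L/(ρ·S·CL))
v = √(2 × 8420 / (1.2 × 16 × 0.307)) = √2857 = 53.5 m/s

v = 53.5 m/s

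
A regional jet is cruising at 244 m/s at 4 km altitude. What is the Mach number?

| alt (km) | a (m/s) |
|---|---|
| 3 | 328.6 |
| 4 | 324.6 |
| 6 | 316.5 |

At 4 km, from the table: a = 324.6 m/s.
M = v/a = 244 / 324.6 = 0.752

M = 0.752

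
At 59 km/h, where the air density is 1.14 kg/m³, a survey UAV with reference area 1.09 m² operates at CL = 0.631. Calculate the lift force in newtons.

Convert speed: v = 59 km/h ÷ 3.6 = 16.39 m/s.
L = ½ρv²S·CL = ½ × 1.14 × 16.39² × 1.09 × 0.631 = 105 N

L = 105 N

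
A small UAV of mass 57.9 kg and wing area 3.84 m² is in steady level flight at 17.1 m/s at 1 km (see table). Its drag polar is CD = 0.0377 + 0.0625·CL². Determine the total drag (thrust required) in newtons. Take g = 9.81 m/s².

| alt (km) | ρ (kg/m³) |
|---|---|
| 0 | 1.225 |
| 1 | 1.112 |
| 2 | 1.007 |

At 1 km, from the table: ρ = 1.112 kg/m³.
Level flight ⇒ L = W = m·g = 57.9 × 9.81 = 568 N.
Dynamic pressure q = 0.5 × 1.112 × 17.1² = 162.6 Pa.
CL = 2W/(ρv²S) = 2×568/(1.112×17.1²×3.84) = 0.9098.
CD = 0.0377 + 0.0625 × 0.9098² = 0.08943.
D = q·S·CD = 162.6 × 3.84 × 0.08943 = 55.83 N

D = 55.8 N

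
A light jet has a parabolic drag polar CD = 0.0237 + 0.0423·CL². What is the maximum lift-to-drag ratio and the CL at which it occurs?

For CD = CD0 + K·CL², (L/D)max occurs at CL* = √(CD0/K) and equals 1/(2√(K·CD0)).
(L/D)max = 1/(2√(0.0423 × 0.0237)) = 1/(2 × 0.03166) = 15.8
CL* = √(0.0237/0.0423) = 0.749

(L/D)max = 15.8, at CL = 0.749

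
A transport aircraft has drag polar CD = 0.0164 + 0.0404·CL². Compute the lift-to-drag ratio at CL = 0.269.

L/D = 13.9

CD = 0.0164 + 0.0404 × 0.269² = 0.01932
L/D = CL/CD = 0.269 / 0.01932 = 13.9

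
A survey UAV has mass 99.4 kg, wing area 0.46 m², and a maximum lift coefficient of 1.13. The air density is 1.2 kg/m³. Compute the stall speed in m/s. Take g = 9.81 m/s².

Stall occurs when L = W at CL,max. W = mg = 99.4 × 9.81 = 975.1 N.
V_stall = √(2W/(ρ·S·CL,max)) = √(2 × 975.1 / (1.2 × 0.46 × 1.13))
V_stall = √3127 = 55.9 m/s

V_stall = 55.9 m/s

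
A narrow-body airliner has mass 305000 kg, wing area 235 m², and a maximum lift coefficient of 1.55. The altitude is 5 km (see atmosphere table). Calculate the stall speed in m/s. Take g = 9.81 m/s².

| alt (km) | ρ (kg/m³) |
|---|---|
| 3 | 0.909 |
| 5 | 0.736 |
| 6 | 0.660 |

At 5 km, from the table: ρ = 0.736 kg/m³.
Stall occurs when L = W at CL,max. W = mg = 305000 × 9.81 = 2.992×10^6 N.
From L = ½ρV²S·CL,max = W: V_stall = √(2W/(ρSCL,max)) = √(2·2.992×10^6/(0.736·235·1.55))
V_stall = √22320 = 149 m/s

V_stall = 149 m/s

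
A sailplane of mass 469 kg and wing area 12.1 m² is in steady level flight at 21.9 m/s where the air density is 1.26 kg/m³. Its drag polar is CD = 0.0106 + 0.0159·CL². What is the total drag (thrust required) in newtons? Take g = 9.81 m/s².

D = 131 N

Level flight ⇒ L = W = m·g = 469 × 9.81 = 4600.9 N.
q = ½ρv² = ½ × 1.26 × 21.9² = 302.2 Pa.
Required CL = L/(qS) = 4600.9/(302.2·12.1) = 1.258.
CD = 0.0106 + 0.0159 × 1.258² = 0.03578.
D = q·S·CD = 302.2 × 12.1 × 0.03578 = 130.8 N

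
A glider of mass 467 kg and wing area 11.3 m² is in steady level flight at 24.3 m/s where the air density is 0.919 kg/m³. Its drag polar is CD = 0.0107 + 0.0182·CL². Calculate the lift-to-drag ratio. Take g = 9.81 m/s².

L/D = 29.1

Weight W = mg = 467 × 9.81 = 4581.3 N; in level flight L = W.
q = ½ρv² = ½ × 0.919 × 24.3² = 271.3 Pa.
CL = W/(q·S) = 4581.3 / (271.3 × 11.3) = 1.494.
CD = 0.0107 + 0.0182 × 1.494² = 0.05133.
L/D = CL/CD = 1.494 / 0.05133 = 29.1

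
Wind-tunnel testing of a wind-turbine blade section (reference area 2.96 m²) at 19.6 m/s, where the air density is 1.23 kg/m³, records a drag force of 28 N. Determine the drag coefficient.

CD = 0.04

From D = ½ρv²S·CD, rearranging gives CD = 2D/(ρv²S).
CD = 2 × 28 / (1.23 × 19.6² × 2.96) = 0.04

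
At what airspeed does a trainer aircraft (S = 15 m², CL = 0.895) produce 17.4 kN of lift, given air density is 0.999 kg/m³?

v = 50.9 m/s

L = ½ρv²S·CL ⇒ v = √(2L/(ρ·S·CL))
v = √(2 × 17400 / (0.999 × 15 × 0.895)) = √2595 = 50.9 m/s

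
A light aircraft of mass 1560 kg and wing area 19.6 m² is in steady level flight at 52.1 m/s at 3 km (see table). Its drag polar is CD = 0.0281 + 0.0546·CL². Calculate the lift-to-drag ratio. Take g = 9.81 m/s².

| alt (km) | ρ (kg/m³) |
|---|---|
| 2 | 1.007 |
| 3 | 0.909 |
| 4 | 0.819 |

L/D = 12.7

At 3 km, from the table: ρ = 0.909 kg/m³.
In steady level flight, lift balances weight: W = mg = 1560 × 9.81 = 15304 N.
Dynamic pressure q = 0.5 × 0.909 × 52.1² = 1234 Pa.
CL = 2W/(ρv²S) = 2×15304/(0.909×52.1²×19.6) = 0.6329.
CD = 0.0281 + 0.0546 × 0.6329² = 0.04997.
L/D = CL/CD = 0.6329 / 0.04997 = 12.7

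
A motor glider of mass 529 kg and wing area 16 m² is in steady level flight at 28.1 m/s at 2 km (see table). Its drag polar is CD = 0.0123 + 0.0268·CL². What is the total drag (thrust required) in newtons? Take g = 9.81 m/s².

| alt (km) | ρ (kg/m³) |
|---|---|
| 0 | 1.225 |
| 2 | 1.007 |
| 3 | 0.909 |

D = 192 N

At 2 km, from the table: ρ = 1.007 kg/m³.
In steady level flight, lift balances weight: W = mg = 529 × 9.81 = 5189.5 N.
Dynamic pressure q = 0.5 × 1.007 × 28.1² = 397.6 Pa.
Required CL = L/(qS) = 5189.5/(397.6·16) = 0.8158.
CD = 0.0123 + 0.0268 × 0.8158² = 0.03014.
D = q·S·CD = 397.6 × 16 × 0.03014 = 191.7 N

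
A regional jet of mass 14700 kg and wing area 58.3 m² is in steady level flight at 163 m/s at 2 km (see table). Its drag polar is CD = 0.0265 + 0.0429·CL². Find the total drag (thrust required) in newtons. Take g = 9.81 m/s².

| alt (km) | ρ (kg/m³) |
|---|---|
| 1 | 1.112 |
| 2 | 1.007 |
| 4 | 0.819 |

At 2 km, from the table: ρ = 1.007 kg/m³.
Level flight ⇒ L = W = m·g = 14700 × 9.81 = 1.4421×10^5 N.
q = ½ρv² = ½ × 1.007 × 163² = 13380 Pa.
CL = 2W/(ρv²S) = 2×1.4421×10^5/(1.007×163²×58.3) = 0.1849.
CD = 0.0265 + 0.0429 × 0.1849² = 0.02797.
D = q·S·CD = 13380 × 58.3 × 0.02797 = 21810 N

D = 21800 N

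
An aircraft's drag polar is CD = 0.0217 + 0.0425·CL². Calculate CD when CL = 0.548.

CD = 0.0345

CD = 0.0217 + 0.0425 × 0.548² = 0.0217 + 0.01276 = 0.0345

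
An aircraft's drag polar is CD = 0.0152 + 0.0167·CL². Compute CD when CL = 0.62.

CD = 0.0216

CD = 0.0152 + 0.0167 × 0.62² = 0.0152 + 0.006419 = 0.0216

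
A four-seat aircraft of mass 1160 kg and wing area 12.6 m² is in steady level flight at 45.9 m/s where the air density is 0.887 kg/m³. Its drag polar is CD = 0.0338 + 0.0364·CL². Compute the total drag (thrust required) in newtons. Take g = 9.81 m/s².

D = 798 N

Weight W = mg = 1160 × 9.81 = 11380 N; in level flight L = W.
Dynamic pressure q = 0.5 × 0.887 × 45.9² = 934.4 Pa.
CL = 2W/(ρv²S) = 2×11380/(0.887×45.9²×12.6) = 0.9666.
CD = 0.0338 + 0.0364 × 0.9666² = 0.06781.
D = q·S·CD = 934.4 × 12.6 × 0.06781 = 798.3 N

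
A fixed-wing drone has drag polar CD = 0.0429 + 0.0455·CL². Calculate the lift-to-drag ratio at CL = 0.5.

CD = 0.0429 + 0.0455 × 0.5² = 0.05428
L/D = CL/CD = 0.5 / 0.05428 = 9.21

L/D = 9.21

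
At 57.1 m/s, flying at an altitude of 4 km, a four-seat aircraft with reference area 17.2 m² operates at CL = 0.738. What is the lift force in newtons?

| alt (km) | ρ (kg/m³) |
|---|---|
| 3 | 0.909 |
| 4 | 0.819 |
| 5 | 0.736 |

At 4 km, from the table: ρ = 0.819 kg/m³.
L = ½ρv²S·CL = ½ × 0.819 × 57.1² × 17.2 × 0.738 = 16900 N ≈ 16.9 kN

L = 16900 N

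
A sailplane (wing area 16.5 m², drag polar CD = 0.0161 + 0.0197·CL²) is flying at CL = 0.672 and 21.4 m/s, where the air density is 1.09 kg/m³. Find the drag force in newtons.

D = 103 N

CD = 0.0161 + 0.0197 × 0.672² = 0.025
D = ½ρv²S·CD = ½ × 1.09 × 21.4² × 16.5 × 0.025 = 103 N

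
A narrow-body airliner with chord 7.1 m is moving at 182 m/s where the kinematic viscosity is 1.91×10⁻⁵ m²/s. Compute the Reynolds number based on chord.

Re = 6.77×10^7

Re = v·c/ν = 182 × 7.1 / (1.91×10⁻⁵) = 6.77×10^7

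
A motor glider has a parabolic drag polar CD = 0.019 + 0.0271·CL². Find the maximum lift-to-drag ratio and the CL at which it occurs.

For CD = CD0 + K·CL², (L/D)max occurs at CL* = √(CD0/K) and equals 1/(2√(K·CD0)).
(L/D)max = 1/(2√(0.0271 × 0.019)) = 1/(2 × 0.02269) = 22
CL* = √(0.019/0.0271) = 0.837

(L/D)max = 22, at CL = 0.837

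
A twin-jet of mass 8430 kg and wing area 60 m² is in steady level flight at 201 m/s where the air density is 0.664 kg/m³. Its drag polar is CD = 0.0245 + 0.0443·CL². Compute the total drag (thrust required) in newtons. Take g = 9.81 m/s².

D = 20100 N

Level flight ⇒ L = W = m·g = 8430 × 9.81 = 82698 N.
Dynamic pressure q = 0.5 × 0.664 × 201² = 13410 Pa.
CL = W/(q·S) = 82698 / (13410 × 60) = 0.1028.
CD = 0.0245 + 0.0443 × 0.1028² = 0.02497.
D = q·S·CD = 13410 × 60 × 0.02497 = 20090 N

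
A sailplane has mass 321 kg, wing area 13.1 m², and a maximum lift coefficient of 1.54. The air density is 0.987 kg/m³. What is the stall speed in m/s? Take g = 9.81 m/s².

At stall, lift equals weight: L = W = m·g = 321 × 9.81 = 3149 N.
V_stall = √(2W/(ρ·S·CL,max)) = √(2 × 3149 / (0.987 × 13.1 × 1.54))
V_stall = √316.3 = 17.8 m/s

V_stall = 17.8 m/s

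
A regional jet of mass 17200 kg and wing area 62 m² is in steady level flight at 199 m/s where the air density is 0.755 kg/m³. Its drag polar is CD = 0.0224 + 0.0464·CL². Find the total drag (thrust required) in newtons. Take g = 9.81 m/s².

D = 22200 N

Level flight ⇒ L = W = m·g = 17200 × 9.81 = 1.6873×10^5 N.
Dynamic pressure q = 0.5 × 0.755 × 199² = 14950 Pa.
CL = W/(q·S) = 1.6873×10^5 / (14950 × 62) = 0.182.
CD = 0.0224 + 0.0464 × 0.182² = 0.02394.
D = q·S·CD = 14950 × 62 × 0.02394 = 22190 N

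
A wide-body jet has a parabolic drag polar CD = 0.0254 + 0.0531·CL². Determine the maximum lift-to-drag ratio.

(L/D)max = 13.6

For CD = CD0 + K·CL², (L/D)max occurs at CL* = √(CD0/K) and equals 1/(2√(K·CD0)).
(L/D)max = 1/(2√(0.0531 × 0.0254)) = 1/(2 × 0.03673) = 13.6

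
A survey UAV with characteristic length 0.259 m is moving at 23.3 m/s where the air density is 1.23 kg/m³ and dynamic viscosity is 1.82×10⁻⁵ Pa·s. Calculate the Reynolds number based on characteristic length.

Re = ρ·v·c/μ = 1.23 × 23.3 × 0.259 / (1.82×10⁻⁵) = 4.08×10^5

Re = 4.08×10^5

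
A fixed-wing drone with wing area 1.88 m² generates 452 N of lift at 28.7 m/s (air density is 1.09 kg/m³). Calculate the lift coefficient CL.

From L = ½ρv²S·CL, rearranging gives CL = 2L/(ρv²S).
CL = 2 × 452 / (1.09 × 28.7² × 1.88) = 0.536

CL = 0.536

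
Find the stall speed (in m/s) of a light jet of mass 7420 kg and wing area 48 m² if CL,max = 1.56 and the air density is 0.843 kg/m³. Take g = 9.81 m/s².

V_stall = 48 m/s

At stall, lift equals weight: L = W = m·g = 7420 × 9.81 = 72790 N.
From L = ½ρV²S·CL,max = W: V_stall = √(2W/(ρSCL,max)) = √(2·72790/(0.843·48·1.56))
V_stall = √2306 = 48 m/s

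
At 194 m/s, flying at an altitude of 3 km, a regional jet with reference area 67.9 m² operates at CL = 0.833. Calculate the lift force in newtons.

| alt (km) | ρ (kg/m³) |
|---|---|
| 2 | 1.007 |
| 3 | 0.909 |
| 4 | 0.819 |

At 3 km, from the table: ρ = 0.909 kg/m³.
L = ½ρv²S·CL = ½ × 0.909 × 194² × 67.9 × 0.833 = 9.68×10^5 N ≈ 968 kN

L = 9.68×10^5 N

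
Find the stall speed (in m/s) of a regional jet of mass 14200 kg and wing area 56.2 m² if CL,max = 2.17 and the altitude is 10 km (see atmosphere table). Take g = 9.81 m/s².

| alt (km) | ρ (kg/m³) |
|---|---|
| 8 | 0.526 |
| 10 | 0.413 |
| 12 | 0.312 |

At 10 km, from the table: ρ = 0.413 kg/m³.
At stall, lift equals weight: L = W = m·g = 14200 × 9.81 = 1.393×10^5 N.
V_stall = √(2W/(ρ·S·CL,max)) = √(2 × 1.393×10^5 / (0.413 × 56.2 × 2.17))
V_stall = √5531 = 74.4 m/s

V_stall = 74.4 m/s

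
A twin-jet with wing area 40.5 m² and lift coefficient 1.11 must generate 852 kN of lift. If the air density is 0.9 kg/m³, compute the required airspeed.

v = 205 m/s

L = ½ρv²S·CL ⇒ v = √(2L/(ρ·S·CL))
v = √(2 × 8.52×10^5 / (0.9 × 40.5 × 1.11)) = √42120 = 205 m/s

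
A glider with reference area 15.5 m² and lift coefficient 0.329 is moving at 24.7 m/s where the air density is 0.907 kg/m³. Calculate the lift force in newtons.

L = 1410 N

L = ½ρv²S·CL = ½ × 0.907 × 24.7² × 15.5 × 0.329 = 1410 N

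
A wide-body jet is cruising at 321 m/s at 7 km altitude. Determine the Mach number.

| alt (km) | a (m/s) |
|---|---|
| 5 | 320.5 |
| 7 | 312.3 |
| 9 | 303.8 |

M = 1.03

At 7 km, from the table: a = 312.3 m/s.
M = v/a = 321 / 312.3 = 1.03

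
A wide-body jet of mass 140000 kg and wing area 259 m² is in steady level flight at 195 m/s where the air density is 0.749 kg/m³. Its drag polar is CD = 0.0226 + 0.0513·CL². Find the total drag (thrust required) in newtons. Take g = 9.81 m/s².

Weight W = mg = 140000 × 9.81 = 1.3734×10^6 N; in level flight L = W.
q = ½ρv² = ½ × 0.749 × 195² = 14240 Pa.
CL = W/(q·S) = 1.3734×10^6 / (14240 × 259) = 0.3724.
CD = 0.0226 + 0.0513 × 0.3724² = 0.02971.
D = q·S·CD = 14240 × 259 × 0.02971 = 1.096×10^5 N

D = 1.1×10^5 N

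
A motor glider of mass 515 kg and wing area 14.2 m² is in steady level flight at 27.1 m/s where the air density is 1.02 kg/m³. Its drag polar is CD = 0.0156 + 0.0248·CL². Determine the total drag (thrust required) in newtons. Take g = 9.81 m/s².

D = 202 N

In steady level flight, lift balances weight: W = mg = 515 × 9.81 = 5052.2 N.
q = ½ρv² = ½ × 1.02 × 27.1² = 374.5 Pa.
CL = 2W/(ρv²S) = 2×5052.2/(1.02×27.1²×14.2) = 0.9499.
CD = 0.0156 + 0.0248 × 0.9499² = 0.03798.
D = q·S·CD = 374.5 × 14.2 × 0.03798 = 202 N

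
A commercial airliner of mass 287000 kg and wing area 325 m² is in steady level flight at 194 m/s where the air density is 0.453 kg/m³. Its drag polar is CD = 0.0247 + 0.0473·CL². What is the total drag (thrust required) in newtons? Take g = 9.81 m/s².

D = 2.04×10^5 N

Level flight ⇒ L = W = m·g = 287000 × 9.81 = 2.8155×10^6 N.
Dynamic pressure q = 0.5 × 0.453 × 194² = 8525 Pa.
Required CL = L/(qS) = 2.8155×10^6/(8525·325) = 1.016.
CD = 0.0247 + 0.0473 × 1.016² = 0.07355.
D = q·S·CD = 8525 × 325 × 0.07355 = 2.038×10^5 N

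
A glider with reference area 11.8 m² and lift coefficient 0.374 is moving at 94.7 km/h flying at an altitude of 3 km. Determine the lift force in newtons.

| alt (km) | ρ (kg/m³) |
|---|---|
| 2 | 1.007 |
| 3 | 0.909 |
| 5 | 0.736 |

At 3 km, from the table: ρ = 0.909 kg/m³.
Convert speed: v = 94.7 km/h ÷ 3.6 = 26.31 m/s.
L = ½ρv²S·CL = ½ × 0.909 × 26.31² × 11.8 × 0.374 = 1390 N

L = 1390 N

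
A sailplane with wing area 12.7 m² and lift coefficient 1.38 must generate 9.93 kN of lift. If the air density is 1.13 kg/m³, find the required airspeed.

L = ½ρv²S·CL ⇒ v = √(2L/(ρ·S·CL))
v = √(2 × 9930 / (1.13 × 12.7 × 1.38)) = √1003 = 31.7 m/s

v = 31.7 m/s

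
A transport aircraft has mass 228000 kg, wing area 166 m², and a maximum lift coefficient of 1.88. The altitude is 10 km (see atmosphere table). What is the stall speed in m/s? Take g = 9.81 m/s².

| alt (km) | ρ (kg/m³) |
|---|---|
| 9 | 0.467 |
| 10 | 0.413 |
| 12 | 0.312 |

At 10 km, from the table: ρ = 0.413 kg/m³.
Weight W = mg = 228000 × 9.81 = 2.237×10^6 N.
V_stall = √(2W/(ρ·S·CL,max)) = √(2 × 2.237×10^6 / (0.413 × 166 × 1.88))
V_stall = √34710 = 186 m/s

V_stall = 186 m/s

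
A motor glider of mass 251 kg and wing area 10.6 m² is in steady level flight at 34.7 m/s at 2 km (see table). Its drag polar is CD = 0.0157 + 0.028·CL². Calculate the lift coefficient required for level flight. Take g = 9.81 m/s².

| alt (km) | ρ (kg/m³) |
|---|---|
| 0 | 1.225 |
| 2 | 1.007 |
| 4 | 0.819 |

CL = 0.383

At 2 km, from the table: ρ = 1.007 kg/m³.
In steady level flight, lift balances weight: W = mg = 251 × 9.81 = 2462.3 N.
Dynamic pressure q = 0.5 × 1.007 × 34.7² = 606.3 Pa.
CL = 2W/(ρv²S) = 2×2462.3/(1.007×34.7²×10.6) = 0.3832.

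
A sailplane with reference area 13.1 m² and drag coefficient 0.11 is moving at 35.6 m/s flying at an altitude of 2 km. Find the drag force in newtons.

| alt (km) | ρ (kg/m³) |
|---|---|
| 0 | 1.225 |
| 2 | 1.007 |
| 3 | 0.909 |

D = 920 N

At 2 km, from the table: ρ = 1.007 kg/m³.
Dynamic pressure q = ½ρv² = ½ × 1.007 × 35.6² = 638.1 Pa.
D = q·S·CD = 638.1 × 13.1 × 0.11 = 920 N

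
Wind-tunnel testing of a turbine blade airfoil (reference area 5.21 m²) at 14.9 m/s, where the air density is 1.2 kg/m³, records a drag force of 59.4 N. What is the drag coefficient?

From D = ½ρv²S·CD, rearranging gives CD = 2D/(ρv²S).
CD = 2 × 59.4 / (1.2 × 14.9² × 5.21) = 0.0856

CD = 0.0856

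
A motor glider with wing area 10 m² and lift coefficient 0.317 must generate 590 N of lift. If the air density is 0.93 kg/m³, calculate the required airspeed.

v = 20 m/s

L = ½ρv²S·CL ⇒ v = √(2L/(ρ·S·CL))
v = √(2 × 590 / (0.93 × 10 × 0.317)) = √400.3 = 20 m/s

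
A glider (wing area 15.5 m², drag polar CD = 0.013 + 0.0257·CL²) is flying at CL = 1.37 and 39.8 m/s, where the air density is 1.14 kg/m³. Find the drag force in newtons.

D = 857 N

CD = 0.013 + 0.0257 × 1.37² = 0.06124
D = ½ρv²S·CD = ½ × 1.14 × 39.8² × 15.5 × 0.06124 = 857 N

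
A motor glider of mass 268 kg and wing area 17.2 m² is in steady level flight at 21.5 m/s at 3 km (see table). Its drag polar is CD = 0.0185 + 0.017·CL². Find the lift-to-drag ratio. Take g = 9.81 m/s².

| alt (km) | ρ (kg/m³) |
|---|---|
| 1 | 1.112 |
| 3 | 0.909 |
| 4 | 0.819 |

L/D = 26.5

At 3 km, from the table: ρ = 0.909 kg/m³.
In steady level flight, lift balances weight: W = mg = 268 × 9.81 = 2629.1 N.
q = ½ρv² = ½ × 0.909 × 21.5² = 210.1 Pa.
CL = 2W/(ρv²S) = 2×2629.1/(0.909×21.5²×17.2) = 0.7276.
CD = 0.0185 + 0.017 × 0.7276² = 0.0275.
L/D = CL/CD = 0.7276 / 0.0275 = 26.5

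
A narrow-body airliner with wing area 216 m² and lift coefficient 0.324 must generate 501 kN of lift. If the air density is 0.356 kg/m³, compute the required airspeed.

v = 201 m/s

L = ½ρv²S·CL ⇒ v = √(2L/(ρ·S·CL))
v = √(2 × 5.01×10^5 / (0.356 × 216 × 0.324)) = √40220 = 201 m/s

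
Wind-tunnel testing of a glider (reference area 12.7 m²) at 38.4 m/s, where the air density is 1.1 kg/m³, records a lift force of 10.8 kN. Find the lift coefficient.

From L = ½ρv²S·CL, rearranging gives CL = 2L/(ρv²S).
CL = 2 × 10800 / (1.1 × 38.4² × 12.7) = 1.05

CL = 1.05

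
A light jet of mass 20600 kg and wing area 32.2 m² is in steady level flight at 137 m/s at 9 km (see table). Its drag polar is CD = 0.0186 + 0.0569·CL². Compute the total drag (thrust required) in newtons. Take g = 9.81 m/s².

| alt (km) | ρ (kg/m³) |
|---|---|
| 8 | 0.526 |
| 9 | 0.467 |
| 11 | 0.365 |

At 9 km, from the table: ρ = 0.467 kg/m³.
In steady level flight, lift balances weight: W = mg = 20600 × 9.81 = 2.0209×10^5 N.
q = ½ρv² = ½ × 0.467 × 137² = 4383 Pa.
CL = W/(q·S) = 2.0209×10^5 / (4383 × 32.2) = 1.432.
CD = 0.0186 + 0.0569 × 1.432² = 0.1353.
D = q·S·CD = 4383 × 32.2 × 0.1353 = 19090 N

D = 19100 N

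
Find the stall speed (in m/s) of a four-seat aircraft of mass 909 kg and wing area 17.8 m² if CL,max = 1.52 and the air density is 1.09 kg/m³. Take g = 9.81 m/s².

Stall occurs when L = W at CL,max. W = mg = 909 × 9.81 = 8917 N.
From L = ½ρV²S·CL,max = W: V_stall = √(2W/(ρSCL,max)) = √(2·8917/(1.09·17.8·1.52))
V_stall = √604.7 = 24.6 m/s

V_stall = 24.6 m/s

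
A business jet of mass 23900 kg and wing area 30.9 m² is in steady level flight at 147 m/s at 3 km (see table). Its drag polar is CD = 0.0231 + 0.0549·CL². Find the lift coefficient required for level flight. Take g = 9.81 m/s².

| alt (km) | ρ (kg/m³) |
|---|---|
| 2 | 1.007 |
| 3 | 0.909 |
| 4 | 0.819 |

CL = 0.773

At 3 km, from the table: ρ = 0.909 kg/m³.
Level flight ⇒ L = W = m·g = 23900 × 9.81 = 2.3446×10^5 N.
q = ½ρv² = ½ × 0.909 × 147² = 9821 Pa.
CL = 2W/(ρv²S) = 2×2.3446×10^5/(0.909×147²×30.9) = 0.7726.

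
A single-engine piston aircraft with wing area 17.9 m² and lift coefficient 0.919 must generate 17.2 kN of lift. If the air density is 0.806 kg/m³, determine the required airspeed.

L = ½ρv²S·CL ⇒ v = √(2L/(ρ·S·CL))
v = √(2 × 17200 / (0.806 × 17.9 × 0.919)) = √2595 = 50.9 m/s

v = 50.9 m/s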